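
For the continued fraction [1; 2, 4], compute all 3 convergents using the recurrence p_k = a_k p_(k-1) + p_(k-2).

1/1, 3/2, 13/9

Using the convergent recurrence p_i = a_i*p_{i-1} + p_{i-2}, q_i = a_i*q_{i-1} + q_{i-2} with p_{-2}=0, p_{-1}=1, q_{-2}=1, q_{-1}=0:
  i=0: a_0=1, p_0 = 1*1 + 0 = 1, q_0 = 1*0 + 1 = 1.
  i=1: a_1=2, p_1 = 2*1 + 1 = 3, q_1 = 2*1 + 0 = 2.
  i=2: a_2=4, p_2 = 4*3 + 1 = 13, q_2 = 4*2 + 1 = 9.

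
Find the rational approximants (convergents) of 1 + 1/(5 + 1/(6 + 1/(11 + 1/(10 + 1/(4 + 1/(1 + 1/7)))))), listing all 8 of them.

Using the convergent recurrence p_i = a_i*p_{i-1} + p_{i-2}, q_i = a_i*q_{i-1} + q_{i-2} with p_{-2}=0, p_{-1}=1, q_{-2}=1, q_{-1}=0:
  i=0: a_0=1, p_0 = 1*1 + 0 = 1, q_0 = 1*0 + 1 = 1.
  i=1: a_1=5, p_1 = 5*1 + 1 = 6, q_1 = 5*1 + 0 = 5.
  i=2: a_2=6, p_2 = 6*6 + 1 = 37, q_2 = 6*5 + 1 = 31.
  i=3: a_3=11, p_3 = 11*37 + 6 = 413, q_3 = 11*31 + 5 = 346.
  i=4: a_4=10, p_4 = 10*413 + 37 = 4167, q_4 = 10*346 + 31 = 3491.
  i=5: a_5=4, p_5 = 4*4167 + 413 = 17081, q_5 = 4*3491 + 346 = 14310.
  i=6: a_6=1, p_6 = 1*17081 + 4167 = 21248, q_6 = 1*14310 + 3491 = 17801.
  i=7: a_7=7, p_7 = 7*21248 + 17081 = 165817, q_7 = 7*17801 + 14310 = 138917.

1/1, 6/5, 37/31, 413/346, 4167/3491, 17081/14310, 21248/17801, 165817/138917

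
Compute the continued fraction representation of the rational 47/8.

[5; 1, 7]

Run the Euclidean algorithm on 47 and 8; the successive quotients are the partial quotients a_0, a_1, ... (each step inverts the fractional part left over by the previous one):
  47 = 5*8 + 7, so a_0 = 5.
  8 = 1*7 + 1, so a_1 = 1.
  7 = 7*1 + 0, so a_2 = 7.
The remainder reaches 0 after 3 divisions, so the expansion has 3 partial quotients, read off in order.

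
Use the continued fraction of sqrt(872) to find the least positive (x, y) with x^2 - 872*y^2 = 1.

First expand sqrt(872) as a continued fraction. With x_i = (sqrt(872) + m_i)/d_i and (m_0, d_0) = (0, 1): a_0 = floor(sqrt(872)) = 29, since 29^2 = 841 <= 872 < 900 = 30^2.
Iterate m_{i+1} = d_i*a_i - m_i, d_{i+1} = (872 - m_{i+1}^2)/d_i, a_{i+1} = floor((a_0 + m_{i+1})/d_{i+1}):
  m_1 = 1*29 - 0 = 29, d_1 = (872 - 29^2)/1 = 31/1 = 31, a_1 = floor((29 + 29)/31) = 1.
  m_2 = 31*1 - 29 = 2, d_2 = (872 - 2^2)/31 = 868/31 = 28, a_2 = floor((29 + 2)/28) = 1.
  m_3 = 28*1 - 2 = 26, d_3 = (872 - 26^2)/28 = 196/28 = 7, a_3 = floor((29 + 26)/7) = 7.
  m_4 = 7*7 - 26 = 23, d_4 = (872 - 23^2)/7 = 343/7 = 49, a_4 = floor((29 + 23)/49) = 1.
  m_5 = 49*1 - 23 = 26, d_5 = (872 - 26^2)/49 = 196/49 = 4, a_5 = floor((29 + 26)/4) = 13.
  m_6 = 4*13 - 26 = 26, d_6 = (872 - 26^2)/4 = 196/4 = 49, a_6 = floor((29 + 26)/49) = 1.
  m_7 = 49*1 - 26 = 23, d_7 = (872 - 23^2)/49 = 343/49 = 7, a_7 = floor((29 + 23)/7) = 7.
  m_8 = 7*7 - 23 = 26, d_8 = (872 - 26^2)/7 = 196/7 = 28, a_8 = floor((29 + 26)/28) = 1.
  m_9 = 28*1 - 26 = 2, d_9 = (872 - 2^2)/28 = 868/28 = 31, a_9 = floor((29 + 2)/31) = 1.
  m_10 = 31*1 - 2 = 29, d_10 = (872 - 29^2)/31 = 31/31 = 1, a_10 = floor((29 + 29)/1) = 58.
  m_11 = 1*58 - 29 = 29, d_11 = (872 - 29^2)/1 = 31/1 = 31: (m_11, d_11) = (m_1, d_1) = (29, 31), so from here the quotients repeat a_1, ..., a_10; the period length is 10.
So sqrt(872) = [29; (1, 1, 7, 1, 13, 1, 7, 1, 1, 58)] with period length k = 10.
k is even, so the fundamental solution of x^2 - 872y^2 = 1 is (p_{k-1}, q_{k-1}) = (p_9, q_9); compute convergents through index 9.
Convergents (p_i = a_i*p_{i-1} + p_{i-2}, q_i = a_i*q_{i-1} + q_{i-2} with p_{-2}=0, p_{-1}=1, q_{-2}=1, q_{-1}=0):
  i=0: a_0=29, p_0 = 29*1 + 0 = 29, q_0 = 29*0 + 1 = 1.
  i=1: a_1=1, p_1 = 1*29 + 1 = 30, q_1 = 1*1 + 0 = 1.
  i=2: a_2=1, p_2 = 1*30 + 29 = 59, q_2 = 1*1 + 1 = 2.
  i=3: a_3=7, p_3 = 7*59 + 30 = 443, q_3 = 7*2 + 1 = 15.
  i=4: a_4=1, p_4 = 1*443 + 59 = 502, q_4 = 1*15 + 2 = 17.
  i=5: a_5=13, p_5 = 13*502 + 443 = 6969, q_5 = 13*17 + 15 = 236.
  i=6: a_6=1, p_6 = 1*6969 + 502 = 7471, q_6 = 1*236 + 17 = 253.
  i=7: a_7=7, p_7 = 7*7471 + 6969 = 59266, q_7 = 7*253 + 236 = 2007.
  i=8: a_8=1, p_8 = 1*59266 + 7471 = 66737, q_8 = 1*2007 + 253 = 2260.
  i=9: a_9=1, p_9 = 1*66737 + 59266 = 126003, q_9 = 1*2260 + 2007 = 4267.
Check: 126003^2 - 872*4267^2 = 15876756009 - 15876756008 = 1, so (x, y) = (126003, 4267) solves the equation, and by the theorem it is the least positive solution.

(x, y) = (126003, 4267)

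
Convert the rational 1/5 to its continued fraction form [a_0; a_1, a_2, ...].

[0; 5]

Run the Euclidean algorithm on 1 and 5; the successive quotients are the partial quotients a_0, a_1, ... (each step inverts the fractional part left over by the previous one):
  1 = 0*5 + 1, so a_0 = 0.
  5 = 5*1 + 0, so a_1 = 5.
The remainder reaches 0 after 2 divisions, so the expansion has 2 partial quotients, read off in order.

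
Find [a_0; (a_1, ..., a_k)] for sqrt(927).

[30; (2, 4, 5, 3, 5, 4, 2, 60)]

Write x_i = (sqrt(927) + m_i)/d_i with (m_0, d_0) = (0, 1). a_0 = floor(sqrt(927)) = 30, since 30^2 = 900 <= 927 < 961 = 31^2.
Iterate m_{i+1} = d_i*a_i - m_i, d_{i+1} = (927 - m_{i+1}^2)/d_i, a_{i+1} = floor((a_0 + m_{i+1})/d_{i+1}):
  m_1 = 1*30 - 0 = 30, d_1 = (927 - 30^2)/1 = 27/1 = 27, a_1 = floor((30 + 30)/27) = 2.
  m_2 = 27*2 - 30 = 24, d_2 = (927 - 24^2)/27 = 351/27 = 13, a_2 = floor((30 + 24)/13) = 4.
  m_3 = 13*4 - 24 = 28, d_3 = (927 - 28^2)/13 = 143/13 = 11, a_3 = floor((30 + 28)/11) = 5.
  m_4 = 11*5 - 28 = 27, d_4 = (927 - 27^2)/11 = 198/11 = 18, a_4 = floor((30 + 27)/18) = 3.
  m_5 = 18*3 - 27 = 27, d_5 = (927 - 27^2)/18 = 198/18 = 11, a_5 = floor((30 + 27)/11) = 5.
  m_6 = 11*5 - 27 = 28, d_6 = (927 - 28^2)/11 = 143/11 = 13, a_6 = floor((30 + 28)/13) = 4.
  m_7 = 13*4 - 28 = 24, d_7 = (927 - 24^2)/13 = 351/13 = 27, a_7 = floor((30 + 24)/27) = 2.
  m_8 = 27*2 - 24 = 30, d_8 = (927 - 30^2)/27 = 27/27 = 1, a_8 = floor((30 + 30)/1) = 60.
  m_9 = 1*60 - 30 = 30, d_9 = (927 - 30^2)/1 = 27/1 = 27: (m_9, d_9) = (m_1, d_1) = (30, 27), so from here the quotients repeat a_1, ..., a_8; the period length is 8.
Hence the expansion of sqrt(927) is a_0 = 30 followed by the repeating block 2, 4, 5, 3, 5, 4, 2, 60 (period 8).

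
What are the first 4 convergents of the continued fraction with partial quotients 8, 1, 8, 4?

8/1, 9/1, 80/9, 329/37

Using the convergent recurrence p_i = a_i*p_{i-1} + p_{i-2}, q_i = a_i*q_{i-1} + q_{i-2} with p_{-2}=0, p_{-1}=1, q_{-2}=1, q_{-1}=0:
  i=0: a_0=8, p_0 = 8*1 + 0 = 8, q_0 = 8*0 + 1 = 1.
  i=1: a_1=1, p_1 = 1*8 + 1 = 9, q_1 = 1*1 + 0 = 1.
  i=2: a_2=8, p_2 = 8*9 + 8 = 80, q_2 = 8*1 + 1 = 9.
  i=3: a_3=4, p_3 = 4*80 + 9 = 329, q_3 = 4*9 + 1 = 37.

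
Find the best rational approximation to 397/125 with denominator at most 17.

Expand x = 397/125 as a continued fraction with the Euclidean algorithm:
  397 = 3*125 + 22, so a_0 = 3.
  125 = 5*22 + 15, so a_1 = 5.
  22 = 1*15 + 7, so a_2 = 1.
  15 = 2*7 + 1, so a_3 = 2.
  7 = 7*1 + 0, so a_4 = 7.
so x = [3; 5, 1, 2, 7].
Convergents (p_i = a_i*p_{i-1} + p_{i-2}, q_i = a_i*q_{i-1} + q_{i-2} with p_{-2}=0, p_{-1}=1, q_{-2}=1, q_{-1}=0), until the denominator exceeds 17:
  i=0: a_0=3, p_0 = 3*1 + 0 = 3, q_0 = 3*0 + 1 = 1.
  i=1: a_1=5, p_1 = 5*3 + 1 = 16, q_1 = 5*1 + 0 = 5.
  i=2: a_2=1, p_2 = 1*16 + 3 = 19, q_2 = 1*5 + 1 = 6.
  i=3: a_3=2, p_3 = 2*19 + 16 = 54, q_3 = 2*6 + 5 = 17.
  i=4: a_4=7, p_4 = 7*54 + 19 = 397, q_4 = 7*17 + 6 = 125.
q_4 = 125 > 17, so the last convergent with denominator <= 17 is p_3/q_3 = 54/17.
The closest fraction with denominator <= 17 is either p_3/q_3 or the intermediate fraction (k*p_3 + p_2)/(k*q_3 + q_2) with the largest k >= 1 whose denominator stays <= 17; these approach x as k grows, and every other convergent or intermediate fraction in range is farther away.
Largest k: floor((17 - q_2)/q_3) = floor((17 - 6)/17) = 0.
Since k = 0, no intermediate fraction beyond p_3/q_3 has denominator <= 17, so the convergent 54/17 is the closest (its error is |397*17 - 54*125|/(125*17) = 1/2125).

54/17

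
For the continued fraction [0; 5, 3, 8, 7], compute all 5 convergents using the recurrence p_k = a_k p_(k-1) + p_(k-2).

0/1, 1/5, 3/16, 25/133, 178/947

Using the convergent recurrence p_i = a_i*p_{i-1} + p_{i-2}, q_i = a_i*q_{i-1} + q_{i-2} with p_{-2}=0, p_{-1}=1, q_{-2}=1, q_{-1}=0:
  i=0: a_0=0, p_0 = 0*1 + 0 = 0, q_0 = 0*0 + 1 = 1.
  i=1: a_1=5, p_1 = 5*0 + 1 = 1, q_1 = 5*1 + 0 = 5.
  i=2: a_2=3, p_2 = 3*1 + 0 = 3, q_2 = 3*5 + 1 = 16.
  i=3: a_3=8, p_3 = 8*3 + 1 = 25, q_3 = 8*16 + 5 = 133.
  i=4: a_4=7, p_4 = 7*25 + 3 = 178, q_4 = 7*133 + 16 = 947.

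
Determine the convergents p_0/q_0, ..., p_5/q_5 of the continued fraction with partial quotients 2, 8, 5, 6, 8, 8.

2/1, 17/8, 87/41, 539/254, 4399/2073, 35731/16838

Using the convergent recurrence p_i = a_i*p_{i-1} + p_{i-2}, q_i = a_i*q_{i-1} + q_{i-2} with p_{-2}=0, p_{-1}=1, q_{-2}=1, q_{-1}=0:
  i=0: a_0=2, p_0 = 2*1 + 0 = 2, q_0 = 2*0 + 1 = 1.
  i=1: a_1=8, p_1 = 8*2 + 1 = 17, q_1 = 8*1 + 0 = 8.
  i=2: a_2=5, p_2 = 5*17 + 2 = 87, q_2 = 5*8 + 1 = 41.
  i=3: a_3=6, p_3 = 6*87 + 17 = 539, q_3 = 6*41 + 8 = 254.
  i=4: a_4=8, p_4 = 8*539 + 87 = 4399, q_4 = 8*254 + 41 = 2073.
  i=5: a_5=8, p_5 = 8*4399 + 539 = 35731, q_5 = 8*2073 + 254 = 16838.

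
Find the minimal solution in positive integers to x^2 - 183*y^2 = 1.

(x, y) = (487, 36)

First expand sqrt(183) as a continued fraction. With x_i = (sqrt(183) + m_i)/d_i and (m_0, d_0) = (0, 1): a_0 = floor(sqrt(183)) = 13, since 13^2 = 169 <= 183 < 196 = 14^2.
Iterate m_{i+1} = d_i*a_i - m_i, d_{i+1} = (183 - m_{i+1}^2)/d_i, a_{i+1} = floor((a_0 + m_{i+1})/d_{i+1}):
  m_1 = 1*13 - 0 = 13, d_1 = (183 - 13^2)/1 = 14/1 = 14, a_1 = floor((13 + 13)/14) = 1.
  m_2 = 14*1 - 13 = 1, d_2 = (183 - 1^2)/14 = 182/14 = 13, a_2 = floor((13 + 1)/13) = 1.
  m_3 = 13*1 - 1 = 12, d_3 = (183 - 12^2)/13 = 39/13 = 3, a_3 = floor((13 + 12)/3) = 8.
  m_4 = 3*8 - 12 = 12, d_4 = (183 - 12^2)/3 = 39/3 = 13, a_4 = floor((13 + 12)/13) = 1.
  m_5 = 13*1 - 12 = 1, d_5 = (183 - 1^2)/13 = 182/13 = 14, a_5 = floor((13 + 1)/14) = 1.
  m_6 = 14*1 - 1 = 13, d_6 = (183 - 13^2)/14 = 14/14 = 1, a_6 = floor((13 + 13)/1) = 26.
  m_7 = 1*26 - 13 = 13, d_7 = (183 - 13^2)/1 = 14/1 = 14: (m_7, d_7) = (m_1, d_1) = (13, 14), so from here the quotients repeat a_1, ..., a_6; the period length is 6.
So sqrt(183) = [13; (1, 1, 8, 1, 1, 26)] with period length k = 6.
k is even, so the fundamental solution of x^2 - 183y^2 = 1 is (p_{k-1}, q_{k-1}) = (p_5, q_5); compute convergents through index 5.
Convergents (p_i = a_i*p_{i-1} + p_{i-2}, q_i = a_i*q_{i-1} + q_{i-2} with p_{-2}=0, p_{-1}=1, q_{-2}=1, q_{-1}=0):
  i=0: a_0=13, p_0 = 13*1 + 0 = 13, q_0 = 13*0 + 1 = 1.
  i=1: a_1=1, p_1 = 1*13 + 1 = 14, q_1 = 1*1 + 0 = 1.
  i=2: a_2=1, p_2 = 1*14 + 13 = 27, q_2 = 1*1 + 1 = 2.
  i=3: a_3=8, p_3 = 8*27 + 14 = 230, q_3 = 8*2 + 1 = 17.
  i=4: a_4=1, p_4 = 1*230 + 27 = 257, q_4 = 1*17 + 2 = 19.
  i=5: a_5=1, p_5 = 1*257 + 230 = 487, q_5 = 1*19 + 17 = 36.
Check: 487^2 - 183*36^2 = 237169 - 237168 = 1, so (x, y) = (487, 36) solves the equation, and by the theorem it is the least positive solution.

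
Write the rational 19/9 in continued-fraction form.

Run the Euclidean algorithm on 19 and 9; the successive quotients are the partial quotients a_0, a_1, ... (each step inverts the fractional part left over by the previous one):
  19 = 2*9 + 1, so a_0 = 2.
  9 = 9*1 + 0, so a_1 = 9.
The remainder reaches 0 after 2 divisions, so the expansion has 2 partial quotients, read off in order.

[2; 9]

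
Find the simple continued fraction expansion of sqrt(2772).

Write x_i = (sqrt(2772) + m_i)/d_i with (m_0, d_0) = (0, 1). a_0 = floor(sqrt(2772)) = 52, since 52^2 = 2704 <= 2772 < 2809 = 53^2.
Iterate m_{i+1} = d_i*a_i - m_i, d_{i+1} = (2772 - m_{i+1}^2)/d_i, a_{i+1} = floor((a_0 + m_{i+1})/d_{i+1}):
  m_1 = 1*52 - 0 = 52, d_1 = (2772 - 52^2)/1 = 68/1 = 68, a_1 = floor((52 + 52)/68) = 1.
  m_2 = 68*1 - 52 = 16, d_2 = (2772 - 16^2)/68 = 2516/68 = 37, a_2 = floor((52 + 16)/37) = 1.
  m_3 = 37*1 - 16 = 21, d_3 = (2772 - 21^2)/37 = 2331/37 = 63, a_3 = floor((52 + 21)/63) = 1.
  m_4 = 63*1 - 21 = 42, d_4 = (2772 - 42^2)/63 = 1008/63 = 16, a_4 = floor((52 + 42)/16) = 5.
  m_5 = 16*5 - 42 = 38, d_5 = (2772 - 38^2)/16 = 1328/16 = 83, a_5 = floor((52 + 38)/83) = 1.
  m_6 = 83*1 - 38 = 45, d_6 = (2772 - 45^2)/83 = 747/83 = 9, a_6 = floor((52 + 45)/9) = 10.
  m_7 = 9*10 - 45 = 45, d_7 = (2772 - 45^2)/9 = 747/9 = 83, a_7 = floor((52 + 45)/83) = 1.
  m_8 = 83*1 - 45 = 38, d_8 = (2772 - 38^2)/83 = 1328/83 = 16, a_8 = floor((52 + 38)/16) = 5.
  m_9 = 16*5 - 38 = 42, d_9 = (2772 - 42^2)/16 = 1008/16 = 63, a_9 = floor((52 + 42)/63) = 1.
  m_10 = 63*1 - 42 = 21, d_10 = (2772 - 21^2)/63 = 2331/63 = 37, a_10 = floor((52 + 21)/37) = 1.
  m_11 = 37*1 - 21 = 16, d_11 = (2772 - 16^2)/37 = 2516/37 = 68, a_11 = floor((52 + 16)/68) = 1.
  m_12 = 68*1 - 16 = 52, d_12 = (2772 - 52^2)/68 = 68/68 = 1, a_12 = floor((52 + 52)/1) = 104.
  m_13 = 1*104 - 52 = 52, d_13 = (2772 - 52^2)/1 = 68/1 = 68: (m_13, d_13) = (m_1, d_1) = (52, 68), so from here the quotients repeat a_1, ..., a_12; the period length is 12.
Hence the expansion of sqrt(2772) is a_0 = 52 followed by the repeating block 1, 1, 1, 5, 1, 10, 1, 5, 1, 1, 1, 104 (period 12).

[52; (1, 1, 1, 5, 1, 10, 1, 5, 1, 1, 1, 104)]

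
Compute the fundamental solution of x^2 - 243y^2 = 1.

(x, y) = (70226, 4505)

First expand sqrt(243) as a continued fraction. With x_i = (sqrt(243) + m_i)/d_i and (m_0, d_0) = (0, 1): a_0 = floor(sqrt(243)) = 15, since 15^2 = 225 <= 243 < 256 = 16^2.
Iterate m_{i+1} = d_i*a_i - m_i, d_{i+1} = (243 - m_{i+1}^2)/d_i, a_{i+1} = floor((a_0 + m_{i+1})/d_{i+1}):
  m_1 = 1*15 - 0 = 15, d_1 = (243 - 15^2)/1 = 18/1 = 18, a_1 = floor((15 + 15)/18) = 1.
  m_2 = 18*1 - 15 = 3, d_2 = (243 - 3^2)/18 = 234/18 = 13, a_2 = floor((15 + 3)/13) = 1.
  m_3 = 13*1 - 3 = 10, d_3 = (243 - 10^2)/13 = 143/13 = 11, a_3 = floor((15 + 10)/11) = 2.
  m_4 = 11*2 - 10 = 12, d_4 = (243 - 12^2)/11 = 99/11 = 9, a_4 = floor((15 + 12)/9) = 3.
  m_5 = 9*3 - 12 = 15, d_5 = (243 - 15^2)/9 = 18/9 = 2, a_5 = floor((15 + 15)/2) = 15.
  m_6 = 2*15 - 15 = 15, d_6 = (243 - 15^2)/2 = 18/2 = 9, a_6 = floor((15 + 15)/9) = 3.
  m_7 = 9*3 - 15 = 12, d_7 = (243 - 12^2)/9 = 99/9 = 11, a_7 = floor((15 + 12)/11) = 2.
  m_8 = 11*2 - 12 = 10, d_8 = (243 - 10^2)/11 = 143/11 = 13, a_8 = floor((15 + 10)/13) = 1.
  m_9 = 13*1 - 10 = 3, d_9 = (243 - 3^2)/13 = 234/13 = 18, a_9 = floor((15 + 3)/18) = 1.
  m_10 = 18*1 - 3 = 15, d_10 = (243 - 15^2)/18 = 18/18 = 1, a_10 = floor((15 + 15)/1) = 30.
  m_11 = 1*30 - 15 = 15, d_11 = (243 - 15^2)/1 = 18/1 = 18: (m_11, d_11) = (m_1, d_1) = (15, 18), so from here the quotients repeat a_1, ..., a_10; the period length is 10.
So sqrt(243) = [15; (1, 1, 2, 3, 15, 3, 2, 1, 1, 30)] with period length k = 10.
k is even, so the fundamental solution of x^2 - 243y^2 = 1 is (p_{k-1}, q_{k-1}) = (p_9, q_9); compute convergents through index 9.
Convergents (p_i = a_i*p_{i-1} + p_{i-2}, q_i = a_i*q_{i-1} + q_{i-2} with p_{-2}=0, p_{-1}=1, q_{-2}=1, q_{-1}=0):
  i=0: a_0=15, p_0 = 15*1 + 0 = 15, q_0 = 15*0 + 1 = 1.
  i=1: a_1=1, p_1 = 1*15 + 1 = 16, q_1 = 1*1 + 0 = 1.
  i=2: a_2=1, p_2 = 1*16 + 15 = 31, q_2 = 1*1 + 1 = 2.
  i=3: a_3=2, p_3 = 2*31 + 16 = 78, q_3 = 2*2 + 1 = 5.
  i=4: a_4=3, p_4 = 3*78 + 31 = 265, q_4 = 3*5 + 2 = 17.
  i=5: a_5=15, p_5 = 15*265 + 78 = 4053, q_5 = 15*17 + 5 = 260.
  i=6: a_6=3, p_6 = 3*4053 + 265 = 12424, q_6 = 3*260 + 17 = 797.
  i=7: a_7=2, p_7 = 2*12424 + 4053 = 28901, q_7 = 2*797 + 260 = 1854.
  i=8: a_8=1, p_8 = 1*28901 + 12424 = 41325, q_8 = 1*1854 + 797 = 2651.
  i=9: a_9=1, p_9 = 1*41325 + 28901 = 70226, q_9 = 1*2651 + 1854 = 4505.
Check: 70226^2 - 243*4505^2 = 4931691076 - 4931691075 = 1, so (x, y) = (70226, 4505) solves the equation, and by the theorem it is the least positive solution.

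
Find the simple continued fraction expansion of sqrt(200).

[14; (7, 28)]

Write x_i = (sqrt(200) + m_i)/d_i with (m_0, d_0) = (0, 1). a_0 = floor(sqrt(200)) = 14, since 14^2 = 196 <= 200 < 225 = 15^2.
Iterate m_{i+1} = d_i*a_i - m_i, d_{i+1} = (200 - m_{i+1}^2)/d_i, a_{i+1} = floor((a_0 + m_{i+1})/d_{i+1}):
  m_1 = 1*14 - 0 = 14, d_1 = (200 - 14^2)/1 = 4/1 = 4, a_1 = floor((14 + 14)/4) = 7.
  m_2 = 4*7 - 14 = 14, d_2 = (200 - 14^2)/4 = 4/4 = 1, a_2 = floor((14 + 14)/1) = 28.
  m_3 = 1*28 - 14 = 14, d_3 = (200 - 14^2)/1 = 4/1 = 4: (m_3, d_3) = (m_1, d_1) = (14, 4), so from here the quotients repeat a_1, a_2; the period length is 2.
Hence the expansion of sqrt(200) is a_0 = 14 followed by the repeating block 7, 28 (period 2).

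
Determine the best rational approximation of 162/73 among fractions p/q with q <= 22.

Expand x = 162/73 as a continued fraction with the Euclidean algorithm:
  162 = 2*73 + 16, so a_0 = 2.
  73 = 4*16 + 9, so a_1 = 4.
  16 = 1*9 + 7, so a_2 = 1.
  9 = 1*7 + 2, so a_3 = 1.
  7 = 3*2 + 1, so a_4 = 3.
  2 = 2*1 + 0, so a_5 = 2.
so x = [2; 4, 1, 1, 3, 2].
Convergents (p_i = a_i*p_{i-1} + p_{i-2}, q_i = a_i*q_{i-1} + q_{i-2} with p_{-2}=0, p_{-1}=1, q_{-2}=1, q_{-1}=0), until the denominator exceeds 22:
  i=0: a_0=2, p_0 = 2*1 + 0 = 2, q_0 = 2*0 + 1 = 1.
  i=1: a_1=4, p_1 = 4*2 + 1 = 9, q_1 = 4*1 + 0 = 4.
  i=2: a_2=1, p_2 = 1*9 + 2 = 11, q_2 = 1*4 + 1 = 5.
  i=3: a_3=1, p_3 = 1*11 + 9 = 20, q_3 = 1*5 + 4 = 9.
  i=4: a_4=3, p_4 = 3*20 + 11 = 71, q_4 = 3*9 + 5 = 32.
q_4 = 32 > 22, so the last convergent with denominator <= 22 is p_3/q_3 = 20/9.
The closest fraction with denominator <= 22 is either p_3/q_3 or the intermediate fraction (k*p_3 + p_2)/(k*q_3 + q_2) with the largest k >= 1 whose denominator stays <= 22; these approach x as k grows, and every other convergent or intermediate fraction in range is farther away.
Largest k: floor((22 - q_2)/q_3) = floor((22 - 5)/9) = 1.
That gives (1*20 + 11)/(1*9 + 5) = 31/14.
Compare the errors: |x - 20/9| = |162*9 - 20*73|/(73*9) = 2/657, and |x - 31/14| = |162*14 - 31*73|/(73*14) = 5/1022.
Cross-multiplying, 2*1022 = 2044 < 3285 = 5*657, so 2/657 is smaller: the convergent 20/9 is closer to x than 31/14.

20/9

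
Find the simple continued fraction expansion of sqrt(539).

Write x_i = (sqrt(539) + m_i)/d_i with (m_0, d_0) = (0, 1). a_0 = floor(sqrt(539)) = 23, since 23^2 = 529 <= 539 < 576 = 24^2.
Iterate m_{i+1} = d_i*a_i - m_i, d_{i+1} = (539 - m_{i+1}^2)/d_i, a_{i+1} = floor((a_0 + m_{i+1})/d_{i+1}):
  m_1 = 1*23 - 0 = 23, d_1 = (539 - 23^2)/1 = 10/1 = 10, a_1 = floor((23 + 23)/10) = 4.
  m_2 = 10*4 - 23 = 17, d_2 = (539 - 17^2)/10 = 250/10 = 25, a_2 = floor((23 + 17)/25) = 1.
  m_3 = 25*1 - 17 = 8, d_3 = (539 - 8^2)/25 = 475/25 = 19, a_3 = floor((23 + 8)/19) = 1.
  m_4 = 19*1 - 8 = 11, d_4 = (539 - 11^2)/19 = 418/19 = 22, a_4 = floor((23 + 11)/22) = 1.
  m_5 = 22*1 - 11 = 11, d_5 = (539 - 11^2)/22 = 418/22 = 19, a_5 = floor((23 + 11)/19) = 1.
  m_6 = 19*1 - 11 = 8, d_6 = (539 - 8^2)/19 = 475/19 = 25, a_6 = floor((23 + 8)/25) = 1.
  m_7 = 25*1 - 8 = 17, d_7 = (539 - 17^2)/25 = 250/25 = 10, a_7 = floor((23 + 17)/10) = 4.
  m_8 = 10*4 - 17 = 23, d_8 = (539 - 23^2)/10 = 10/10 = 1, a_8 = floor((23 + 23)/1) = 46.
  m_9 = 1*46 - 23 = 23, d_9 = (539 - 23^2)/1 = 10/1 = 10: (m_9, d_9) = (m_1, d_1) = (23, 10), so from here the quotients repeat a_1, ..., a_8; the period length is 8.
Hence the expansion of sqrt(539) is a_0 = 23 followed by the repeating block 4, 1, 1, 1, 1, 1, 4, 46 (period 8).

[23; (4, 1, 1, 1, 1, 1, 4, 46)]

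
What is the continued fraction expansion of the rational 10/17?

Run the Euclidean algorithm on 10 and 17; the successive quotients are the partial quotients a_0, a_1, ... (each step inverts the fractional part left over by the previous one):
  10 = 0*17 + 10, so a_0 = 0.
  17 = 1*10 + 7, so a_1 = 1.
  10 = 1*7 + 3, so a_2 = 1.
  7 = 2*3 + 1, so a_3 = 2.
  3 = 3*1 + 0, so a_4 = 3.
The remainder reaches 0 after 5 divisions, so the expansion has 5 partial quotients, read off in order.

[0; 1, 1, 2, 3]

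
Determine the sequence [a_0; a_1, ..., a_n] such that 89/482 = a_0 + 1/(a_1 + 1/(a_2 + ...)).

[0; 5, 2, 2, 2, 7]

Run the Euclidean algorithm on 89 and 482; the successive quotients are the partial quotients a_0, a_1, ... (each step inverts the fractional part left over by the previous one):
  89 = 0*482 + 89, so a_0 = 0.
  482 = 5*89 + 37, so a_1 = 5.
  89 = 2*37 + 15, so a_2 = 2.
  37 = 2*15 + 7, so a_3 = 2.
  15 = 2*7 + 1, so a_4 = 2.
  7 = 7*1 + 0, so a_5 = 7.
The remainder reaches 0 after 6 divisions, so the expansion has 6 partial quotients, read off in order.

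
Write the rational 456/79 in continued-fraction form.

[5; 1, 3, 2, 1, 1, 3]

Run the Euclidean algorithm on 456 and 79; the successive quotients are the partial quotients a_0, a_1, ... (each step inverts the fractional part left over by the previous one):
  456 = 5*79 + 61, so a_0 = 5.
  79 = 1*61 + 18, so a_1 = 1.
  61 = 3*18 + 7, so a_2 = 3.
  18 = 2*7 + 4, so a_3 = 2.
  7 = 1*4 + 3, so a_4 = 1.
  4 = 1*3 + 1, so a_5 = 1.
  3 = 3*1 + 0, so a_6 = 3.
The remainder reaches 0 after 7 divisions, so the expansion has 7 partial quotients, read off in order.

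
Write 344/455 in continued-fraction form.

Run the Euclidean algorithm on 344 and 455; the successive quotients are the partial quotients a_0, a_1, ... (each step inverts the fractional part left over by the previous one):
  344 = 0*455 + 344, so a_0 = 0.
  455 = 1*344 + 111, so a_1 = 1.
  344 = 3*111 + 11, so a_2 = 3.
  111 = 10*11 + 1, so a_3 = 10.
  11 = 11*1 + 0, so a_4 = 11.
The remainder reaches 0 after 5 divisions, so the expansion has 5 partial quotients, read off in order.

[0; 1, 3, 10, 11]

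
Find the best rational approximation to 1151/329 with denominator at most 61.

Expand x = 1151/329 as a continued fraction with the Euclidean algorithm:
  1151 = 3*329 + 164, so a_0 = 3.
  329 = 2*164 + 1, so a_1 = 2.
  164 = 164*1 + 0, so a_2 = 164.
so x = [3; 2, 164].
Convergents (p_i = a_i*p_{i-1} + p_{i-2}, q_i = a_i*q_{i-1} + q_{i-2} with p_{-2}=0, p_{-1}=1, q_{-2}=1, q_{-1}=0), until the denominator exceeds 61:
  i=0: a_0=3, p_0 = 3*1 + 0 = 3, q_0 = 3*0 + 1 = 1.
  i=1: a_1=2, p_1 = 2*3 + 1 = 7, q_1 = 2*1 + 0 = 2.
  i=2: a_2=164, p_2 = 164*7 + 3 = 1151, q_2 = 164*2 + 1 = 329.
q_2 = 329 > 61, so the last convergent with denominator <= 61 is p_1/q_1 = 7/2.
The closest fraction with denominator <= 61 is either p_1/q_1 or the intermediate fraction (k*p_1 + p_0)/(k*q_1 + q_0) with the largest k >= 1 whose denominator stays <= 61; these approach x as k grows, and every other convergent or intermediate fraction in range is farther away.
Largest k: floor((61 - q_0)/q_1) = floor((61 - 1)/2) = 30.
That gives (30*7 + 3)/(30*2 + 1) = 213/61.
Compare the errors: |x - 7/2| = |1151*2 - 7*329|/(329*2) = 1/658, and |x - 213/61| = |1151*61 - 213*329|/(329*61) = 134/20069.
Cross-multiplying, 1*20069 = 20069 < 88172 = 134*658, so 1/658 is smaller: the convergent 7/2 is closer to x than 213/61.

7/2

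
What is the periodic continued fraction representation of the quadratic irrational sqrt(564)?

[23; (1, 2, 1, 46)]

Write x_i = (sqrt(564) + m_i)/d_i with (m_0, d_0) = (0, 1). a_0 = floor(sqrt(564)) = 23, since 23^2 = 529 <= 564 < 576 = 24^2.
Iterate m_{i+1} = d_i*a_i - m_i, d_{i+1} = (564 - m_{i+1}^2)/d_i, a_{i+1} = floor((a_0 + m_{i+1})/d_{i+1}):
  m_1 = 1*23 - 0 = 23, d_1 = (564 - 23^2)/1 = 35/1 = 35, a_1 = floor((23 + 23)/35) = 1.
  m_2 = 35*1 - 23 = 12, d_2 = (564 - 12^2)/35 = 420/35 = 12, a_2 = floor((23 + 12)/12) = 2.
  m_3 = 12*2 - 12 = 12, d_3 = (564 - 12^2)/12 = 420/12 = 35, a_3 = floor((23 + 12)/35) = 1.
  m_4 = 35*1 - 12 = 23, d_4 = (564 - 23^2)/35 = 35/35 = 1, a_4 = floor((23 + 23)/1) = 46.
  m_5 = 1*46 - 23 = 23, d_5 = (564 - 23^2)/1 = 35/1 = 35: (m_5, d_5) = (m_1, d_1) = (23, 35), so from here the quotients repeat a_1, ..., a_4; the period length is 4.
Hence the expansion of sqrt(564) is a_0 = 23 followed by the repeating block 1, 2, 1, 46 (period 4).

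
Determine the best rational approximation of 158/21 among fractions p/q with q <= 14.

98/13

Expand x = 158/21 as a continued fraction with the Euclidean algorithm:
  158 = 7*21 + 11, so a_0 = 7.
  21 = 1*11 + 10, so a_1 = 1.
  11 = 1*10 + 1, so a_2 = 1.
  10 = 10*1 + 0, so a_3 = 10.
so x = [7; 1, 1, 10].
Convergents (p_i = a_i*p_{i-1} + p_{i-2}, q_i = a_i*q_{i-1} + q_{i-2} with p_{-2}=0, p_{-1}=1, q_{-2}=1, q_{-1}=0), until the denominator exceeds 14:
  i=0: a_0=7, p_0 = 7*1 + 0 = 7, q_0 = 7*0 + 1 = 1.
  i=1: a_1=1, p_1 = 1*7 + 1 = 8, q_1 = 1*1 + 0 = 1.
  i=2: a_2=1, p_2 = 1*8 + 7 = 15, q_2 = 1*1 + 1 = 2.
  i=3: a_3=10, p_3 = 10*15 + 8 = 158, q_3 = 10*2 + 1 = 21.
q_3 = 21 > 14, so the last convergent with denominator <= 14 is p_2/q_2 = 15/2.
The closest fraction with denominator <= 14 is either p_2/q_2 or the intermediate fraction (k*p_2 + p_1)/(k*q_2 + q_1) with the largest k >= 1 whose denominator stays <= 14; these approach x as k grows, and every other convergent or intermediate fraction in range is farther away.
Largest k: floor((14 - q_1)/q_2) = floor((14 - 1)/2) = 6.
That gives (6*15 + 8)/(6*2 + 1) = 98/13.
Compare the errors: |x - 15/2| = |158*2 - 15*21|/(21*2) = 1/42, and |x - 98/13| = |158*13 - 98*21|/(21*13) = 4/273.
Cross-multiplying, 4*42 = 168 < 273 = 1*273, so 4/273 is smaller: the intermediate fraction 98/13 is closer to x than 15/2.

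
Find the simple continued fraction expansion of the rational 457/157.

Run the Euclidean algorithm on 457 and 157; the successive quotients are the partial quotients a_0, a_1, ... (each step inverts the fractional part left over by the previous one):
  457 = 2*157 + 143, so a_0 = 2.
  157 = 1*143 + 14, so a_1 = 1.
  143 = 10*14 + 3, so a_2 = 10.
  14 = 4*3 + 2, so a_3 = 4.
  3 = 1*2 + 1, so a_4 = 1.
  2 = 2*1 + 0, so a_5 = 2.
The remainder reaches 0 after 6 divisions, so the expansion has 6 partial quotients, read off in order.

[2; 1, 10, 4, 1, 2]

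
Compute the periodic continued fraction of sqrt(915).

[30; (4, 60)]

Write x_i = (sqrt(915) + m_i)/d_i with (m_0, d_0) = (0, 1). a_0 = floor(sqrt(915)) = 30, since 30^2 = 900 <= 915 < 961 = 31^2.
Iterate m_{i+1} = d_i*a_i - m_i, d_{i+1} = (915 - m_{i+1}^2)/d_i, a_{i+1} = floor((a_0 + m_{i+1})/d_{i+1}):
  m_1 = 1*30 - 0 = 30, d_1 = (915 - 30^2)/1 = 15/1 = 15, a_1 = floor((30 + 30)/15) = 4.
  m_2 = 15*4 - 30 = 30, d_2 = (915 - 30^2)/15 = 15/15 = 1, a_2 = floor((30 + 30)/1) = 60.
  m_3 = 1*60 - 30 = 30, d_3 = (915 - 30^2)/1 = 15/1 = 15: (m_3, d_3) = (m_1, d_1) = (30, 15), so from here the quotients repeat a_1, a_2; the period length is 2.
Hence the expansion of sqrt(915) is a_0 = 30 followed by the repeating block 4, 60 (period 2).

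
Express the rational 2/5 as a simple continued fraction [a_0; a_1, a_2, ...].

[0; 2, 2]

Run the Euclidean algorithm on 2 and 5; the successive quotients are the partial quotients a_0, a_1, ... (each step inverts the fractional part left over by the previous one):
  2 = 0*5 + 2, so a_0 = 0.
  5 = 2*2 + 1, so a_1 = 2.
  2 = 2*1 + 0, so a_2 = 2.
The remainder reaches 0 after 3 divisions, so the expansion has 3 partial quotients, read off in order.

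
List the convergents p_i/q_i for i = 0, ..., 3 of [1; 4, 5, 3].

Using the convergent recurrence p_i = a_i*p_{i-1} + p_{i-2}, q_i = a_i*q_{i-1} + q_{i-2} with p_{-2}=0, p_{-1}=1, q_{-2}=1, q_{-1}=0:
  i=0: a_0=1, p_0 = 1*1 + 0 = 1, q_0 = 1*0 + 1 = 1.
  i=1: a_1=4, p_1 = 4*1 + 1 = 5, q_1 = 4*1 + 0 = 4.
  i=2: a_2=5, p_2 = 5*5 + 1 = 26, q_2 = 5*4 + 1 = 21.
  i=3: a_3=3, p_3 = 3*26 + 5 = 83, q_3 = 3*21 + 4 = 67.

1/1, 5/4, 26/21, 83/67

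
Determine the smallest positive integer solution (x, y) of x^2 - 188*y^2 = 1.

First expand sqrt(188) as a continued fraction. With x_i = (sqrt(188) + m_i)/d_i and (m_0, d_0) = (0, 1): a_0 = floor(sqrt(188)) = 13, since 13^2 = 169 <= 188 < 196 = 14^2.
Iterate m_{i+1} = d_i*a_i - m_i, d_{i+1} = (188 - m_{i+1}^2)/d_i, a_{i+1} = floor((a_0 + m_{i+1})/d_{i+1}):
  m_1 = 1*13 - 0 = 13, d_1 = (188 - 13^2)/1 = 19/1 = 19, a_1 = floor((13 + 13)/19) = 1.
  m_2 = 19*1 - 13 = 6, d_2 = (188 - 6^2)/19 = 152/19 = 8, a_2 = floor((13 + 6)/8) = 2.
  m_3 = 8*2 - 6 = 10, d_3 = (188 - 10^2)/8 = 88/8 = 11, a_3 = floor((13 + 10)/11) = 2.
  m_4 = 11*2 - 10 = 12, d_4 = (188 - 12^2)/11 = 44/11 = 4, a_4 = floor((13 + 12)/4) = 6.
  m_5 = 4*6 - 12 = 12, d_5 = (188 - 12^2)/4 = 44/4 = 11, a_5 = floor((13 + 12)/11) = 2.
  m_6 = 11*2 - 12 = 10, d_6 = (188 - 10^2)/11 = 88/11 = 8, a_6 = floor((13 + 10)/8) = 2.
  m_7 = 8*2 - 10 = 6, d_7 = (188 - 6^2)/8 = 152/8 = 19, a_7 = floor((13 + 6)/19) = 1.
  m_8 = 19*1 - 6 = 13, d_8 = (188 - 13^2)/19 = 19/19 = 1, a_8 = floor((13 + 13)/1) = 26.
  m_9 = 1*26 - 13 = 13, d_9 = (188 - 13^2)/1 = 19/1 = 19: (m_9, d_9) = (m_1, d_1) = (13, 19), so from here the quotients repeat a_1, ..., a_8; the period length is 8.
So sqrt(188) = [13; (1, 2, 2, 6, 2, 2, 1, 26)] with period length k = 8.
k is even, so the fundamental solution of x^2 - 188y^2 = 1 is (p_{k-1}, q_{k-1}) = (p_7, q_7); compute convergents through index 7.
Convergents (p_i = a_i*p_{i-1} + p_{i-2}, q_i = a_i*q_{i-1} + q_{i-2} with p_{-2}=0, p_{-1}=1, q_{-2}=1, q_{-1}=0):
  i=0: a_0=13, p_0 = 13*1 + 0 = 13, q_0 = 13*0 + 1 = 1.
  i=1: a_1=1, p_1 = 1*13 + 1 = 14, q_1 = 1*1 + 0 = 1.
  i=2: a_2=2, p_2 = 2*14 + 13 = 41, q_2 = 2*1 + 1 = 3.
  i=3: a_3=2, p_3 = 2*41 + 14 = 96, q_3 = 2*3 + 1 = 7.
  i=4: a_4=6, p_4 = 6*96 + 41 = 617, q_4 = 6*7 + 3 = 45.
  i=5: a_5=2, p_5 = 2*617 + 96 = 1330, q_5 = 2*45 + 7 = 97.
  i=6: a_6=2, p_6 = 2*1330 + 617 = 3277, q_6 = 2*97 + 45 = 239.
  i=7: a_7=1, p_7 = 1*3277 + 1330 = 4607, q_7 = 1*239 + 97 = 336.
Check: 4607^2 - 188*336^2 = 21224449 - 21224448 = 1, so (x, y) = (4607, 336) solves the equation, and by the theorem it is the least positive solution.

(x, y) = (4607, 336)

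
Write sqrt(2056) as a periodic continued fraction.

[45; (2, 1, 10, 1, 2, 90)]

Write x_i = (sqrt(2056) + m_i)/d_i with (m_0, d_0) = (0, 1). a_0 = floor(sqrt(2056)) = 45, since 45^2 = 2025 <= 2056 < 2116 = 46^2.
Iterate m_{i+1} = d_i*a_i - m_i, d_{i+1} = (2056 - m_{i+1}^2)/d_i, a_{i+1} = floor((a_0 + m_{i+1})/d_{i+1}):
  m_1 = 1*45 - 0 = 45, d_1 = (2056 - 45^2)/1 = 31/1 = 31, a_1 = floor((45 + 45)/31) = 2.
  m_2 = 31*2 - 45 = 17, d_2 = (2056 - 17^2)/31 = 1767/31 = 57, a_2 = floor((45 + 17)/57) = 1.
  m_3 = 57*1 - 17 = 40, d_3 = (2056 - 40^2)/57 = 456/57 = 8, a_3 = floor((45 + 40)/8) = 10.
  m_4 = 8*10 - 40 = 40, d_4 = (2056 - 40^2)/8 = 456/8 = 57, a_4 = floor((45 + 40)/57) = 1.
  m_5 = 57*1 - 40 = 17, d_5 = (2056 - 17^2)/57 = 1767/57 = 31, a_5 = floor((45 + 17)/31) = 2.
  m_6 = 31*2 - 17 = 45, d_6 = (2056 - 45^2)/31 = 31/31 = 1, a_6 = floor((45 + 45)/1) = 90.
  m_7 = 1*90 - 45 = 45, d_7 = (2056 - 45^2)/1 = 31/1 = 31: (m_7, d_7) = (m_1, d_1) = (45, 31), so from here the quotients repeat a_1, ..., a_6; the period length is 6.
Hence the expansion of sqrt(2056) is a_0 = 45 followed by the repeating block 2, 1, 10, 1, 2, 90 (period 6).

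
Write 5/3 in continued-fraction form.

Run the Euclidean algorithm on 5 and 3; the successive quotients are the partial quotients a_0, a_1, ... (each step inverts the fractional part left over by the previous one):
  5 = 1*3 + 2, so a_0 = 1.
  3 = 1*2 + 1, so a_1 = 1.
  2 = 2*1 + 0, so a_2 = 2.
The remainder reaches 0 after 3 divisions, so the expansion has 3 partial quotients, read off in order.

[1; 1, 2]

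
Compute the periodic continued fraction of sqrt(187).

Write x_i = (sqrt(187) + m_i)/d_i with (m_0, d_0) = (0, 1). a_0 = floor(sqrt(187)) = 13, since 13^2 = 169 <= 187 < 196 = 14^2.
Iterate m_{i+1} = d_i*a_i - m_i, d_{i+1} = (187 - m_{i+1}^2)/d_i, a_{i+1} = floor((a_0 + m_{i+1})/d_{i+1}):
  m_1 = 1*13 - 0 = 13, d_1 = (187 - 13^2)/1 = 18/1 = 18, a_1 = floor((13 + 13)/18) = 1.
  m_2 = 18*1 - 13 = 5, d_2 = (187 - 5^2)/18 = 162/18 = 9, a_2 = floor((13 + 5)/9) = 2.
  m_3 = 9*2 - 5 = 13, d_3 = (187 - 13^2)/9 = 18/9 = 2, a_3 = floor((13 + 13)/2) = 13.
  m_4 = 2*13 - 13 = 13, d_4 = (187 - 13^2)/2 = 18/2 = 9, a_4 = floor((13 + 13)/9) = 2.
  m_5 = 9*2 - 13 = 5, d_5 = (187 - 5^2)/9 = 162/9 = 18, a_5 = floor((13 + 5)/18) = 1.
  m_6 = 18*1 - 5 = 13, d_6 = (187 - 13^2)/18 = 18/18 = 1, a_6 = floor((13 + 13)/1) = 26.
  m_7 = 1*26 - 13 = 13, d_7 = (187 - 13^2)/1 = 18/1 = 18: (m_7, d_7) = (m_1, d_1) = (13, 18), so from here the quotients repeat a_1, ..., a_6; the period length is 6.
Hence the expansion of sqrt(187) is a_0 = 13 followed by the repeating block 1, 2, 13, 2, 1, 26 (period 6).

[13; (1, 2, 13, 2, 1, 26)]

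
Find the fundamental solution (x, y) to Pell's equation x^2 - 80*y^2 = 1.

First expand sqrt(80) as a continued fraction. With x_i = (sqrt(80) + m_i)/d_i and (m_0, d_0) = (0, 1): a_0 = floor(sqrt(80)) = 8, since 8^2 = 64 <= 80 < 81 = 9^2.
Iterate m_{i+1} = d_i*a_i - m_i, d_{i+1} = (80 - m_{i+1}^2)/d_i, a_{i+1} = floor((a_0 + m_{i+1})/d_{i+1}):
  m_1 = 1*8 - 0 = 8, d_1 = (80 - 8^2)/1 = 16/1 = 16, a_1 = floor((8 + 8)/16) = 1.
  m_2 = 16*1 - 8 = 8, d_2 = (80 - 8^2)/16 = 16/16 = 1, a_2 = floor((8 + 8)/1) = 16.
  m_3 = 1*16 - 8 = 8, d_3 = (80 - 8^2)/1 = 16/1 = 16: (m_3, d_3) = (m_1, d_1) = (8, 16), so from here the quotients repeat a_1, a_2; the period length is 2.
So sqrt(80) = [8; (1, 16)] with period length k = 2.
k is even, so the fundamental solution of x^2 - 80y^2 = 1 is (p_{k-1}, q_{k-1}) = (p_1, q_1); compute convergents through index 1.
Convergents (p_i = a_i*p_{i-1} + p_{i-2}, q_i = a_i*q_{i-1} + q_{i-2} with p_{-2}=0, p_{-1}=1, q_{-2}=1, q_{-1}=0):
  i=0: a_0=8, p_0 = 8*1 + 0 = 8, q_0 = 8*0 + 1 = 1.
  i=1: a_1=1, p_1 = 1*8 + 1 = 9, q_1 = 1*1 + 0 = 1.
Check: 9^2 - 80*1^2 = 81 - 80 = 1, so (x, y) = (9, 1) solves the equation, and by the theorem it is the least positive solution.

(x, y) = (9, 1)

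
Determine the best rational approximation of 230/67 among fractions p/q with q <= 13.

24/7

Expand x = 230/67 as a continued fraction with the Euclidean algorithm:
  230 = 3*67 + 29, so a_0 = 3.
  67 = 2*29 + 9, so a_1 = 2.
  29 = 3*9 + 2, so a_2 = 3.
  9 = 4*2 + 1, so a_3 = 4.
  2 = 2*1 + 0, so a_4 = 2.
so x = [3; 2, 3, 4, 2].
Convergents (p_i = a_i*p_{i-1} + p_{i-2}, q_i = a_i*q_{i-1} + q_{i-2} with p_{-2}=0, p_{-1}=1, q_{-2}=1, q_{-1}=0), until the denominator exceeds 13:
  i=0: a_0=3, p_0 = 3*1 + 0 = 3, q_0 = 3*0 + 1 = 1.
  i=1: a_1=2, p_1 = 2*3 + 1 = 7, q_1 = 2*1 + 0 = 2.
  i=2: a_2=3, p_2 = 3*7 + 3 = 24, q_2 = 3*2 + 1 = 7.
  i=3: a_3=4, p_3 = 4*24 + 7 = 103, q_3 = 4*7 + 2 = 30.
q_3 = 30 > 13, so the last convergent with denominator <= 13 is p_2/q_2 = 24/7.
The closest fraction with denominator <= 13 is either p_2/q_2 or the intermediate fraction (k*p_2 + p_1)/(k*q_2 + q_1) with the largest k >= 1 whose denominator stays <= 13; these approach x as k grows, and every other convergent or intermediate fraction in range is farther away.
Largest k: floor((13 - q_1)/q_2) = floor((13 - 2)/7) = 1.
That gives (1*24 + 7)/(1*7 + 2) = 31/9.
Compare the errors: |x - 24/7| = |230*7 - 24*67|/(67*7) = 2/469, and |x - 31/9| = |230*9 - 31*67|/(67*9) = 7/603.
Cross-multiplying, 2*603 = 1206 < 3283 = 7*469, so 2/469 is smaller: the convergent 24/7 is closer to x than 31/9.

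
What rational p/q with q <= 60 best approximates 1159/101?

459/40

Expand x = 1159/101 as a continued fraction with the Euclidean algorithm:
  1159 = 11*101 + 48, so a_0 = 11.
  101 = 2*48 + 5, so a_1 = 2.
  48 = 9*5 + 3, so a_2 = 9.
  5 = 1*3 + 2, so a_3 = 1.
  3 = 1*2 + 1, so a_4 = 1.
  2 = 2*1 + 0, so a_5 = 2.
so x = [11; 2, 9, 1, 1, 2].
Convergents (p_i = a_i*p_{i-1} + p_{i-2}, q_i = a_i*q_{i-1} + q_{i-2} with p_{-2}=0, p_{-1}=1, q_{-2}=1, q_{-1}=0), until the denominator exceeds 60:
  i=0: a_0=11, p_0 = 11*1 + 0 = 11, q_0 = 11*0 + 1 = 1.
  i=1: a_1=2, p_1 = 2*11 + 1 = 23, q_1 = 2*1 + 0 = 2.
  i=2: a_2=9, p_2 = 9*23 + 11 = 218, q_2 = 9*2 + 1 = 19.
  i=3: a_3=1, p_3 = 1*218 + 23 = 241, q_3 = 1*19 + 2 = 21.
  i=4: a_4=1, p_4 = 1*241 + 218 = 459, q_4 = 1*21 + 19 = 40.
  i=5: a_5=2, p_5 = 2*459 + 241 = 1159, q_5 = 2*40 + 21 = 101.
q_5 = 101 > 60, so the last convergent with denominator <= 60 is p_4/q_4 = 459/40.
The closest fraction with denominator <= 60 is either p_4/q_4 or the intermediate fraction (k*p_4 + p_3)/(k*q_4 + q_3) with the largest k >= 1 whose denominator stays <= 60; these approach x as k grows, and every other convergent or intermediate fraction in range is farther away.
Largest k: floor((60 - q_3)/q_4) = floor((60 - 21)/40) = 0.
Since k = 0, no intermediate fraction beyond p_4/q_4 has denominator <= 60, so the convergent 459/40 is the closest (its error is |1159*40 - 459*101|/(101*40) = 1/4040).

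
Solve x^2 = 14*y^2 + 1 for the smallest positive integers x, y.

First expand sqrt(14) as a continued fraction. With x_i = (sqrt(14) + m_i)/d_i and (m_0, d_0) = (0, 1): a_0 = floor(sqrt(14)) = 3, since 3^2 = 9 <= 14 < 16 = 4^2.
Iterate m_{i+1} = d_i*a_i - m_i, d_{i+1} = (14 - m_{i+1}^2)/d_i, a_{i+1} = floor((a_0 + m_{i+1})/d_{i+1}):
  m_1 = 1*3 - 0 = 3, d_1 = (14 - 3^2)/1 = 5/1 = 5, a_1 = floor((3 + 3)/5) = 1.
  m_2 = 5*1 - 3 = 2, d_2 = (14 - 2^2)/5 = 10/5 = 2, a_2 = floor((3 + 2)/2) = 2.
  m_3 = 2*2 - 2 = 2, d_3 = (14 - 2^2)/2 = 10/2 = 5, a_3 = floor((3 + 2)/5) = 1.
  m_4 = 5*1 - 2 = 3, d_4 = (14 - 3^2)/5 = 5/5 = 1, a_4 = floor((3 + 3)/1) = 6.
  m_5 = 1*6 - 3 = 3, d_5 = (14 - 3^2)/1 = 5/1 = 5: (m_5, d_5) = (m_1, d_1) = (3, 5), so from here the quotients repeat a_1, ..., a_4; the period length is 4.
So sqrt(14) = [3; (1, 2, 1, 6)] with period length k = 4.
k is even, so the fundamental solution of x^2 - 14y^2 = 1 is (p_{k-1}, q_{k-1}) = (p_3, q_3); compute convergents through index 3.
Convergents (p_i = a_i*p_{i-1} + p_{i-2}, q_i = a_i*q_{i-1} + q_{i-2} with p_{-2}=0, p_{-1}=1, q_{-2}=1, q_{-1}=0):
  i=0: a_0=3, p_0 = 3*1 + 0 = 3, q_0 = 3*0 + 1 = 1.
  i=1: a_1=1, p_1 = 1*3 + 1 = 4, q_1 = 1*1 + 0 = 1.
  i=2: a_2=2, p_2 = 2*4 + 3 = 11, q_2 = 2*1 + 1 = 3.
  i=3: a_3=1, p_3 = 1*11 + 4 = 15, q_3 = 1*3 + 1 = 4.
Check: 15^2 - 14*4^2 = 225 - 224 = 1, so (x, y) = (15, 4) solves the equation, and by the theorem it is the least positive solution.

(x, y) = (15, 4)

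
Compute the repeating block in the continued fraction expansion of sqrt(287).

Write x_i = (sqrt(287) + m_i)/d_i with (m_0, d_0) = (0, 1). a_0 = floor(sqrt(287)) = 16, since 16^2 = 256 <= 287 < 289 = 17^2.
Iterate m_{i+1} = d_i*a_i - m_i, d_{i+1} = (287 - m_{i+1}^2)/d_i, a_{i+1} = floor((a_0 + m_{i+1})/d_{i+1}):
  m_1 = 1*16 - 0 = 16, d_1 = (287 - 16^2)/1 = 31/1 = 31, a_1 = floor((16 + 16)/31) = 1.
  m_2 = 31*1 - 16 = 15, d_2 = (287 - 15^2)/31 = 62/31 = 2, a_2 = floor((16 + 15)/2) = 15.
  m_3 = 2*15 - 15 = 15, d_3 = (287 - 15^2)/2 = 62/2 = 31, a_3 = floor((16 + 15)/31) = 1.
  m_4 = 31*1 - 15 = 16, d_4 = (287 - 16^2)/31 = 31/31 = 1, a_4 = floor((16 + 16)/1) = 32.
  m_5 = 1*32 - 16 = 16, d_5 = (287 - 16^2)/1 = 31/1 = 31: (m_5, d_5) = (m_1, d_1) = (16, 31), so from here the quotients repeat a_1, ..., a_4; the period length is 4.
Hence the expansion of sqrt(287) is a_0 = 16 followed by the repeating block 1, 15, 1, 32 (period 4).

[16; (1, 15, 1, 32)]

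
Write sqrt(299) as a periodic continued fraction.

Write x_i = (sqrt(299) + m_i)/d_i with (m_0, d_0) = (0, 1). a_0 = floor(sqrt(299)) = 17, since 17^2 = 289 <= 299 < 324 = 18^2.
Iterate m_{i+1} = d_i*a_i - m_i, d_{i+1} = (299 - m_{i+1}^2)/d_i, a_{i+1} = floor((a_0 + m_{i+1})/d_{i+1}):
  m_1 = 1*17 - 0 = 17, d_1 = (299 - 17^2)/1 = 10/1 = 10, a_1 = floor((17 + 17)/10) = 3.
  m_2 = 10*3 - 17 = 13, d_2 = (299 - 13^2)/10 = 130/10 = 13, a_2 = floor((17 + 13)/13) = 2.
  m_3 = 13*2 - 13 = 13, d_3 = (299 - 13^2)/13 = 130/13 = 10, a_3 = floor((17 + 13)/10) = 3.
  m_4 = 10*3 - 13 = 17, d_4 = (299 - 17^2)/10 = 10/10 = 1, a_4 = floor((17 + 17)/1) = 34.
  m_5 = 1*34 - 17 = 17, d_5 = (299 - 17^2)/1 = 10/1 = 10: (m_5, d_5) = (m_1, d_1) = (17, 10), so from here the quotients repeat a_1, ..., a_4; the period length is 4.
Hence the expansion of sqrt(299) is a_0 = 17 followed by the repeating block 3, 2, 3, 34 (period 4).

[17; (3, 2, 3, 34)]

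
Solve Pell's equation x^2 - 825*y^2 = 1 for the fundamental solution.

First expand sqrt(825) as a continued fraction. With x_i = (sqrt(825) + m_i)/d_i and (m_0, d_0) = (0, 1): a_0 = floor(sqrt(825)) = 28, since 28^2 = 784 <= 825 < 841 = 29^2.
Iterate m_{i+1} = d_i*a_i - m_i, d_{i+1} = (825 - m_{i+1}^2)/d_i, a_{i+1} = floor((a_0 + m_{i+1})/d_{i+1}):
  m_1 = 1*28 - 0 = 28, d_1 = (825 - 28^2)/1 = 41/1 = 41, a_1 = floor((28 + 28)/41) = 1.
  m_2 = 41*1 - 28 = 13, d_2 = (825 - 13^2)/41 = 656/41 = 16, a_2 = floor((28 + 13)/16) = 2.
  m_3 = 16*2 - 13 = 19, d_3 = (825 - 19^2)/16 = 464/16 = 29, a_3 = floor((28 + 19)/29) = 1.
  m_4 = 29*1 - 19 = 10, d_4 = (825 - 10^2)/29 = 725/29 = 25, a_4 = floor((28 + 10)/25) = 1.
  m_5 = 25*1 - 10 = 15, d_5 = (825 - 15^2)/25 = 600/25 = 24, a_5 = floor((28 + 15)/24) = 1.
  m_6 = 24*1 - 15 = 9, d_6 = (825 - 9^2)/24 = 744/24 = 31, a_6 = floor((28 + 9)/31) = 1.
  m_7 = 31*1 - 9 = 22, d_7 = (825 - 22^2)/31 = 341/31 = 11, a_7 = floor((28 + 22)/11) = 4.
  m_8 = 11*4 - 22 = 22, d_8 = (825 - 22^2)/11 = 341/11 = 31, a_8 = floor((28 + 22)/31) = 1.
  m_9 = 31*1 - 22 = 9, d_9 = (825 - 9^2)/31 = 744/31 = 24, a_9 = floor((28 + 9)/24) = 1.
  m_10 = 24*1 - 9 = 15, d_10 = (825 - 15^2)/24 = 600/24 = 25, a_10 = floor((28 + 15)/25) = 1.
  m_11 = 25*1 - 15 = 10, d_11 = (825 - 10^2)/25 = 725/25 = 29, a_11 = floor((28 + 10)/29) = 1.
  m_12 = 29*1 - 10 = 19, d_12 = (825 - 19^2)/29 = 464/29 = 16, a_12 = floor((28 + 19)/16) = 2.
  m_13 = 16*2 - 19 = 13, d_13 = (825 - 13^2)/16 = 656/16 = 41, a_13 = floor((28 + 13)/41) = 1.
  m_14 = 41*1 - 13 = 28, d_14 = (825 - 28^2)/41 = 41/41 = 1, a_14 = floor((28 + 28)/1) = 56.
  m_15 = 1*56 - 28 = 28, d_15 = (825 - 28^2)/1 = 41/1 = 41: (m_15, d_15) = (m_1, d_1) = (28, 41), so from here the quotients repeat a_1, ..., a_14; the period length is 14.
So sqrt(825) = [28; (1, 2, 1, 1, 1, 1, 4, 1, 1, 1, 1, 2, 1, 56)] with period length k = 14.
k is even, so the fundamental solution of x^2 - 825y^2 = 1 is (p_{k-1}, q_{k-1}) = (p_13, q_13); compute convergents through index 13.
Convergents (p_i = a_i*p_{i-1} + p_{i-2}, q_i = a_i*q_{i-1} + q_{i-2} with p_{-2}=0, p_{-1}=1, q_{-2}=1, q_{-1}=0):
  i=0: a_0=28, p_0 = 28*1 + 0 = 28, q_0 = 28*0 + 1 = 1.
  i=1: a_1=1, p_1 = 1*28 + 1 = 29, q_1 = 1*1 + 0 = 1.
  i=2: a_2=2, p_2 = 2*29 + 28 = 86, q_2 = 2*1 + 1 = 3.
  i=3: a_3=1, p_3 = 1*86 + 29 = 115, q_3 = 1*3 + 1 = 4.
  i=4: a_4=1, p_4 = 1*115 + 86 = 201, q_4 = 1*4 + 3 = 7.
  i=5: a_5=1, p_5 = 1*201 + 115 = 316, q_5 = 1*7 + 4 = 11.
  i=6: a_6=1, p_6 = 1*316 + 201 = 517, q_6 = 1*11 + 7 = 18.
  i=7: a_7=4, p_7 = 4*517 + 316 = 2384, q_7 = 4*18 + 11 = 83.
  i=8: a_8=1, p_8 = 1*2384 + 517 = 2901, q_8 = 1*83 + 18 = 101.
  i=9: a_9=1, p_9 = 1*2901 + 2384 = 5285, q_9 = 1*101 + 83 = 184.
  i=10: a_10=1, p_10 = 1*5285 + 2901 = 8186, q_10 = 1*184 + 101 = 285.
  i=11: a_11=1, p_11 = 1*8186 + 5285 = 13471, q_11 = 1*285 + 184 = 469.
  i=12: a_12=2, p_12 = 2*13471 + 8186 = 35128, q_12 = 2*469 + 285 = 1223.
  i=13: a_13=1, p_13 = 1*35128 + 13471 = 48599, q_13 = 1*1223 + 469 = 1692.
Check: 48599^2 - 825*1692^2 = 2361862801 - 2361862800 = 1, so (x, y) = (48599, 1692) solves the equation, and by the theorem it is the least positive solution.

(x, y) = (48599, 1692)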